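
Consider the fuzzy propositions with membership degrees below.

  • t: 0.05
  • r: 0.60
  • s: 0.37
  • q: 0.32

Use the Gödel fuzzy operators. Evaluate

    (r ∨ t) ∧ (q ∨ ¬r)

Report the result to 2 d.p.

r ∨ t = max(a, b) on (0.60, 0.05) = 0.60
¬r = 1 − 0.60 = 0.40
q ∨ ¬r = max(a, b) on (0.32, 0.40) = 0.40
(r ∨ t) ∧ (q ∨ ¬r) = min(a, b) on (0.60, 0.40) = 0.40

0.40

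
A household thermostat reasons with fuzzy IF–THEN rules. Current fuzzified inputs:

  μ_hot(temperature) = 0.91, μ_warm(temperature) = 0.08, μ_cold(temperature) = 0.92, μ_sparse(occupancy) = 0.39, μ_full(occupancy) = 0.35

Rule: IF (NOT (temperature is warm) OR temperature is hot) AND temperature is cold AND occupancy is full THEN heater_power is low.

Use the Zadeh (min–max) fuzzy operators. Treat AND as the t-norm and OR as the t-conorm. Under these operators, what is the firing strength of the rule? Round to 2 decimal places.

firing strength: (¬warm=1−0.08=0.92 OR hot=0.91) = 0.92; AND[min(a, b)] with cold=0.92, full=0.35 → w = 0.35

0.35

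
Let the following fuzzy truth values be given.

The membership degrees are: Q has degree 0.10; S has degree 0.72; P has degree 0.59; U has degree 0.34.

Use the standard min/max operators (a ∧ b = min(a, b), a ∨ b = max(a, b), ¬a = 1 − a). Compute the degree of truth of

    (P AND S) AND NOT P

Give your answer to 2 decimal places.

0.41

P AND S = min(a, b) on (0.59, 0.72) = 0.59
NOT P = 1 − 0.59 = 0.41
(P AND S) AND NOT P = min(a, b) on (0.59, 0.41) = 0.41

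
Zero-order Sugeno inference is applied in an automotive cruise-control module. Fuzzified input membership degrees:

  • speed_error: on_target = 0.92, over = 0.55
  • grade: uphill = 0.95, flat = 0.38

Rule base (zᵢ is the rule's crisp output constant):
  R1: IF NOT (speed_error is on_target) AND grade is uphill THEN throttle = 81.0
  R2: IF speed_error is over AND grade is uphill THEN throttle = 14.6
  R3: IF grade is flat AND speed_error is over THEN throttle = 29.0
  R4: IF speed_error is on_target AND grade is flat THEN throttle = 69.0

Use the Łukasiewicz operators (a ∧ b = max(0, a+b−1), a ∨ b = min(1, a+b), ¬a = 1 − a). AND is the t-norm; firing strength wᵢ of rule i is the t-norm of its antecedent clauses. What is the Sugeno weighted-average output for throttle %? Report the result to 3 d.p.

R1 (z=81.0): ¬on_target=1−0.92=0.08, uphill=0.95; AND[max(0, a+b−1)] → w = 0.03
R2 (z=14.6): over=0.55, uphill=0.95; AND[max(0, a+b−1)] → w = 0.50
R3 (z=29.0): flat=0.38, over=0.55; AND[max(0, a+b−1)] → w = 0.00
R4 (z=69.0): on_target=0.92, flat=0.38; AND[max(0, a+b−1)] → w = 0.30
Weighted average = (0.03·81.0 + 0.50·14.6 + 0.00·29.0 + 0.30·69.0) / (0.03 + 0.50 + 0.00 + 0.30)
  = 30.4300 / 0.8300 = 36.663

36.663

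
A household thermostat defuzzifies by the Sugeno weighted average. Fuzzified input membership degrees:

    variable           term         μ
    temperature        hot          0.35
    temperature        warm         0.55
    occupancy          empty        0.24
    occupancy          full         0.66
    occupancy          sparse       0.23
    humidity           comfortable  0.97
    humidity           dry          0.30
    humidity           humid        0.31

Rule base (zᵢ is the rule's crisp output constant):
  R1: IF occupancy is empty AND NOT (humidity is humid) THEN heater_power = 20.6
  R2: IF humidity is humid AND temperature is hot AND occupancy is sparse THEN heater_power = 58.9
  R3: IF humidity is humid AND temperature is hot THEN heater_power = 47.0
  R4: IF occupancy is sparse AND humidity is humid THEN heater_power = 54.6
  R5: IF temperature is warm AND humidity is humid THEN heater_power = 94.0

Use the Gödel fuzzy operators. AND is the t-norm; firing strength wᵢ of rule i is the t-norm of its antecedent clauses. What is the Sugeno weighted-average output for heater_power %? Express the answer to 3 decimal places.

56.636

R1 (z=20.6): empty=0.24, ¬humid=1−0.31=0.69; AND[min(a, b)] → w = 0.24
R2 (z=58.9): humid=0.31, hot=0.35, sparse=0.23; AND[min(a, b)] → w = 0.23
R3 (z=47.0): humid=0.31, hot=0.35; AND[min(a, b)] → w = 0.31
R4 (z=54.6): sparse=0.23, humid=0.31; AND[min(a, b)] → w = 0.23
R5 (z=94.0): warm=0.55, humid=0.31; AND[min(a, b)] → w = 0.31
Weighted average = (0.24·20.6 + 0.23·58.9 + 0.31·47.0 + 0.23·54.6 + 0.31·94.0) / (0.24 + 0.23 + 0.31 + 0.23 + 0.31)
  = 74.7590 / 1.3200 = 56.636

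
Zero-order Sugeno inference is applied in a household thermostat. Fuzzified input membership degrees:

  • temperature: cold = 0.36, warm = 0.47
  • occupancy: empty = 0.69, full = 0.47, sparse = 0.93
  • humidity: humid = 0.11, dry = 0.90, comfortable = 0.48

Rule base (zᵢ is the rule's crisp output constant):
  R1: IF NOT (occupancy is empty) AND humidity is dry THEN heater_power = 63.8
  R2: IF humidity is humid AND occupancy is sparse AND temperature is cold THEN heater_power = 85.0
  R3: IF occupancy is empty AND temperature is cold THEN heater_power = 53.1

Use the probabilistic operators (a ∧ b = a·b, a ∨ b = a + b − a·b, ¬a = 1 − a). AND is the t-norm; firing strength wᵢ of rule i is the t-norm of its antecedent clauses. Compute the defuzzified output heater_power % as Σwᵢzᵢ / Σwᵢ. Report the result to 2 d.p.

60.47

R1 (z=63.8): ¬empty=1−0.69=0.31, dry=0.90; AND[a·b] → w = 0.2790
R2 (z=85.0): humid=0.11, sparse=0.93, cold=0.36; AND[a·b] → w = 0.0368
R3 (z=53.1): empty=0.69, cold=0.36; AND[a·b] → w = 0.2484
Weighted average = (0.2790·63.8 + 0.0368·85.0 + 0.2484·53.1) / (0.2790 + 0.0368 + 0.2484)
  = 34.1206 / 0.5642 = 60.47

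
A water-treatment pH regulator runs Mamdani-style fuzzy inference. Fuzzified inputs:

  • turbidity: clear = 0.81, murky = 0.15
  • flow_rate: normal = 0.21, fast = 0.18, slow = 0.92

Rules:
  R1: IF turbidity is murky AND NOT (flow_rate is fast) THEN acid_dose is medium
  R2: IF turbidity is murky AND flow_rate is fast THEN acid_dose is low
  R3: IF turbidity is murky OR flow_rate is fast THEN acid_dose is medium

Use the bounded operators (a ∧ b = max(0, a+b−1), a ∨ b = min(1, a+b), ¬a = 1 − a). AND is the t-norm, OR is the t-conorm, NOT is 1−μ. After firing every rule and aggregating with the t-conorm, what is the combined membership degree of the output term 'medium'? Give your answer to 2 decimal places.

0.33

R1: murky=0.15, ¬fast=1−0.18=0.82; AND[max(0, a+b−1)] → w = 0.00
R2: murky=0.15, fast=0.18; AND[max(0, a+b−1)] → w = 0.00
R3: murky=0.15, fast=0.18; OR[min(1, a+b)] → w = 0.33
Rules with consequent 'medium': {R1, R3} → strengths 0.00, 0.33
Aggregate via t-conorm [min(1, a+b)]: 0.33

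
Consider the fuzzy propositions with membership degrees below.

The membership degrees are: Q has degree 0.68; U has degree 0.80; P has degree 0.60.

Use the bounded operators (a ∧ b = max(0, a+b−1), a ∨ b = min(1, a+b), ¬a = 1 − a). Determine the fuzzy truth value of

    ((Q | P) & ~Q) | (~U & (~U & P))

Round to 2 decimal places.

0.32

Q | P = min(1, a+b) on (0.68, 0.60) = 1.00
~Q = 1 − 0.68 = 0.32
(Q | P) & ~Q = max(0, a+b−1) on (1.00, 0.32) = 0.32
~U = 1 − 0.80 = 0.20
~U = 1 − 0.80 = 0.20
~U & P = max(0, a+b−1) on (0.20, 0.60) = 0.00
~U & (~U & P) = max(0, a+b−1) on (0.20, 0.00) = 0.00
((Q | P) & ~Q) | (~U & (~U & P)) = min(1, a+b) on (0.32, 0.00) = 0.32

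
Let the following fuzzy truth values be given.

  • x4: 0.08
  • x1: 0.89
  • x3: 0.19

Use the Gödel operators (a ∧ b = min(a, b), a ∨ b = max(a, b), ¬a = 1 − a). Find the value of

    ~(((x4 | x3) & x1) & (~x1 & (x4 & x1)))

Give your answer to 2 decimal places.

x4 | x3 = max(a, b) on (0.08, 0.19) = 0.19
(x4 | x3) & x1 = min(a, b) on (0.19, 0.89) = 0.19
~x1 = 1 − 0.89 = 0.11
x4 & x1 = min(a, b) on (0.08, 0.89) = 0.08
~x1 & (x4 & x1) = min(a, b) on (0.11, 0.08) = 0.08
((x4 | x3) & x1) & (~x1 & (x4 & x1)) = min(a, b) on (0.19, 0.08) = 0.08
~(((x4 | x3) & x1) & (~x1 & (x4 & x1))) = 1 − 0.08 = 0.92

0.92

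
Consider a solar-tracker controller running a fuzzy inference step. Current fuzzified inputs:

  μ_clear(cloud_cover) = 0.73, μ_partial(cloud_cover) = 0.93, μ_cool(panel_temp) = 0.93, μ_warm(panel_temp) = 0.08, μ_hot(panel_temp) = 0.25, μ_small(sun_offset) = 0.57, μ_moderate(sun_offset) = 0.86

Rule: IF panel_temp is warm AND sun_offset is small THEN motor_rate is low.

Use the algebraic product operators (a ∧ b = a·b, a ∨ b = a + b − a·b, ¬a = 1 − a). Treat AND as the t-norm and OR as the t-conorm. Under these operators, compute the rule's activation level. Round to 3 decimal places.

firing strength: warm=0.08, small=0.57; AND[a·b] → w = 0.0456

0.046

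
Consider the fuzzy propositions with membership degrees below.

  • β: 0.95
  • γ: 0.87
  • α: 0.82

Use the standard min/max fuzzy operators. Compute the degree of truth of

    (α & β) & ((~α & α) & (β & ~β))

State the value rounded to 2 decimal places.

α & β = min(a, b) on (0.82, 0.95) = 0.82
~α = 1 − 0.82 = 0.18
~α & α = min(a, b) on (0.18, 0.82) = 0.18
~β = 1 − 0.95 = 0.05
β & ~β = min(a, b) on (0.95, 0.05) = 0.05
(~α & α) & (β & ~β) = min(a, b) on (0.18, 0.05) = 0.05
(α & β) & ((~α & α) & (β & ~β)) = min(a, b) on (0.82, 0.05) = 0.05

0.05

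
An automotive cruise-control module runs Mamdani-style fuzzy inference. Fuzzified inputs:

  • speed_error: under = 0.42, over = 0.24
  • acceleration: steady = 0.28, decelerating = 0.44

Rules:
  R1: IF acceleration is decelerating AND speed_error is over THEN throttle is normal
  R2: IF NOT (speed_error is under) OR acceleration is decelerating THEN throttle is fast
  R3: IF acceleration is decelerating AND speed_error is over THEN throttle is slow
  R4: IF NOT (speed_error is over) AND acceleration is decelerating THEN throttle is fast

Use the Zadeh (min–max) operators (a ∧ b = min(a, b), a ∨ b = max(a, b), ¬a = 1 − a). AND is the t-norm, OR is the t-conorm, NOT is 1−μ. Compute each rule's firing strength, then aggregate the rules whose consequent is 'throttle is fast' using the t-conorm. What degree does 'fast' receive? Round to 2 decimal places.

R1: decelerating=0.44, over=0.24; AND[min(a, b)] → w = 0.24
R2: ¬under=1−0.42=0.58, decelerating=0.44; OR[max(a, b)] → w = 0.58
R3: decelerating=0.44, over=0.24; AND[min(a, b)] → w = 0.24
R4: ¬over=1−0.24=0.76, decelerating=0.44; AND[min(a, b)] → w = 0.44
Rules with consequent 'fast': {R2, R4} → strengths 0.58, 0.44
Aggregate via t-conorm [max(a, b)]: 0.58

0.58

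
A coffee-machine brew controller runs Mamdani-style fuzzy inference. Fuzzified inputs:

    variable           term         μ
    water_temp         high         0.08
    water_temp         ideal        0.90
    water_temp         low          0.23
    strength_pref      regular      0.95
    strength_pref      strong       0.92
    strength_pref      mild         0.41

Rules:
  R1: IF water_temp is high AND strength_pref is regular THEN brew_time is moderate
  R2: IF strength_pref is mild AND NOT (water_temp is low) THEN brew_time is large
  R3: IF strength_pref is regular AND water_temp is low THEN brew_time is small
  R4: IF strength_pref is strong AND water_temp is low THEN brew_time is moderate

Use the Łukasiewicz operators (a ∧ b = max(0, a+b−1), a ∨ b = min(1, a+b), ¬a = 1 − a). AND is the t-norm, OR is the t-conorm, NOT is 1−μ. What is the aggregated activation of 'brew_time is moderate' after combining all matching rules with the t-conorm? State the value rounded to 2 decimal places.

0.18

R1: high=0.08, regular=0.95; AND[max(0, a+b−1)] → w = 0.03
R2: mild=0.41, ¬low=1−0.23=0.77; AND[max(0, a+b−1)] → w = 0.18
R3: regular=0.95, low=0.23; AND[max(0, a+b−1)] → w = 0.18
R4: strong=0.92, low=0.23; AND[max(0, a+b−1)] → w = 0.15
Rules with consequent 'moderate': {R1, R4} → strengths 0.03, 0.15
Aggregate via t-conorm [min(1, a+b)]: 0.18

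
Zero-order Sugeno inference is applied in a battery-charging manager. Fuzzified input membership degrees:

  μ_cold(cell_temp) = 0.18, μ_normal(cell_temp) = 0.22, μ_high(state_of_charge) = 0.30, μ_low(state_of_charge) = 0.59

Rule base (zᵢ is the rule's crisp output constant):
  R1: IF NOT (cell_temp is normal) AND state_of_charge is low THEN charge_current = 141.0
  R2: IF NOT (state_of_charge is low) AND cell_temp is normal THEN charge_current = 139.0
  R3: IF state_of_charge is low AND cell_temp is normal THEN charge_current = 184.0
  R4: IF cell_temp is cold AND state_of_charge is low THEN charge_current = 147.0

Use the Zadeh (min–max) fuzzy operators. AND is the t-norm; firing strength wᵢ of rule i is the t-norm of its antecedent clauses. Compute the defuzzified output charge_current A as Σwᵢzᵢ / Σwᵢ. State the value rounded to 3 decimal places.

R1 (z=141.0): ¬normal=1−0.22=0.78, low=0.59; AND[min(a, b)] → w = 0.59
R2 (z=139.0): ¬low=1−0.59=0.41, normal=0.22; AND[min(a, b)] → w = 0.22
R3 (z=184.0): low=0.59, normal=0.22; AND[min(a, b)] → w = 0.22
R4 (z=147.0): cold=0.18, low=0.59; AND[min(a, b)] → w = 0.18
Weighted average = (0.59·141.0 + 0.22·139.0 + 0.22·184.0 + 0.18·147.0) / (0.59 + 0.22 + 0.22 + 0.18)
  = 180.7100 / 1.2100 = 149.347

149.347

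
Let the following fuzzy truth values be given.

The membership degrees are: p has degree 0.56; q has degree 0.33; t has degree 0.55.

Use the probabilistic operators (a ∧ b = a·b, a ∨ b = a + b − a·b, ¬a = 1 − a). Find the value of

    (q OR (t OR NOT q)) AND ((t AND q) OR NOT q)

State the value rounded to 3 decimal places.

0.657

NOT q = 1 − 0.3300 = 0.6700
t OR NOT q = a + b − a·b on (0.5500, 0.6700) = 0.8515
q OR (t OR NOT q) = a + b − a·b on (0.3300, 0.8515) = 0.9005
t AND q = a·b on (0.5500, 0.3300) = 0.1815
NOT q = 1 − 0.3300 = 0.6700
(t AND q) OR NOT q = a + b − a·b on (0.1815, 0.6700) = 0.7299
(q OR (t OR NOT q)) AND ((t AND q) OR NOT q) = a·b on (0.9005, 0.7299) = 0.6573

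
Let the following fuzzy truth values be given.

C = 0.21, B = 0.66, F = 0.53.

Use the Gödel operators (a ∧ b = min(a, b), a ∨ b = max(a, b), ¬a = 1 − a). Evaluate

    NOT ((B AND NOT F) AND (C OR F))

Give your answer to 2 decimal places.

NOT F = 1 − 0.53 = 0.47
B AND NOT F = min(a, b) on (0.66, 0.47) = 0.47
C OR F = max(a, b) on (0.21, 0.53) = 0.53
(B AND NOT F) AND (C OR F) = min(a, b) on (0.47, 0.53) = 0.47
NOT ((B AND NOT F) AND (C OR F)) = 1 − 0.47 = 0.53

0.53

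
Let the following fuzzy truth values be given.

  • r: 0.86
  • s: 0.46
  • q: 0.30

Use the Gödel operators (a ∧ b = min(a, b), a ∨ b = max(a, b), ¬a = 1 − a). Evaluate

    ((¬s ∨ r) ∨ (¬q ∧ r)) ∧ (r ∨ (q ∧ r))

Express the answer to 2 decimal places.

0.86

¬s = 1 − 0.46 = 0.54
¬s ∨ r = max(a, b) on (0.54, 0.86) = 0.86
¬q = 1 − 0.30 = 0.70
¬q ∧ r = min(a, b) on (0.70, 0.86) = 0.70
(¬s ∨ r) ∨ (¬q ∧ r) = max(a, b) on (0.86, 0.70) = 0.86
q ∧ r = min(a, b) on (0.30, 0.86) = 0.30
r ∨ (q ∧ r) = max(a, b) on (0.86, 0.30) = 0.86
((¬s ∨ r) ∨ (¬q ∧ r)) ∧ (r ∨ (q ∧ r)) = min(a, b) on (0.86, 0.86) = 0.86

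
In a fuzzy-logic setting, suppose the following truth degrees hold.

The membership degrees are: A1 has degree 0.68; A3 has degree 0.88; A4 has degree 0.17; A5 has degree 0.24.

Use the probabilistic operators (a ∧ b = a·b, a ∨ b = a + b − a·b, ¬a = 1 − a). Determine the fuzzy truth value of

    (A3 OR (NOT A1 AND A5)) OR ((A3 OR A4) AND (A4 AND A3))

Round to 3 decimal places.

NOT A1 = 1 − 0.6800 = 0.3200
NOT A1 AND A5 = a·b on (0.3200, 0.2400) = 0.0768
A3 OR (NOT A1 AND A5) = a + b − a·b on (0.8800, 0.0768) = 0.8892
A3 OR A4 = a + b − a·b on (0.8800, 0.1700) = 0.9004
A4 AND A3 = a·b on (0.1700, 0.8800) = 0.1496
(A3 OR A4) AND (A4 AND A3) = a·b on (0.9004, 0.1496) = 0.1347
(A3 OR (NOT A1 AND A5)) OR ((A3 OR A4) AND (A4 AND A3)) = a + b − a·b on (0.8892, 0.1347) = 0.9041

0.904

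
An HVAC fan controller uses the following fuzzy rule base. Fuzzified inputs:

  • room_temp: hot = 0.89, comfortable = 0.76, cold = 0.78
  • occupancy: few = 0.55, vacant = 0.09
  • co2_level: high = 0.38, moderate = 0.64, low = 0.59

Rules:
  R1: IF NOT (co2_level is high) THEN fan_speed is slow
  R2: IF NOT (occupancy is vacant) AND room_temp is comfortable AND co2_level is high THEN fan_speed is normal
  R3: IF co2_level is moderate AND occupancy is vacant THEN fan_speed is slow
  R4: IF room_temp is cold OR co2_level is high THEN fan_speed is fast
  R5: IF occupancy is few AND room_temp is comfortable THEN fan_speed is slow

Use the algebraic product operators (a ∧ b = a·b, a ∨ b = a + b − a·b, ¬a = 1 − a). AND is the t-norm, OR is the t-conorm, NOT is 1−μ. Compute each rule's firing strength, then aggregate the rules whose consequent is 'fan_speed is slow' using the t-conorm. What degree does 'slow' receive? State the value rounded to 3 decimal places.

R1: ¬high=1−0.38=0.62 → w = 0.6200
R2: ¬vacant=1−0.09=0.91, comfortable=0.76, high=0.38; AND[a·b] → w = 0.2628
R3: moderate=0.64, vacant=0.09; AND[a·b] → w = 0.0576
R4: cold=0.78, high=0.38; OR[a + b − a·b] → w = 0.8636
R5: few=0.55, comfortable=0.76; AND[a·b] → w = 0.4180
Rules with consequent 'slow': {R1, R3, R5} → strengths 0.6200, 0.0576, 0.4180
Aggregate via t-conorm [a + b − a·b]: 0.7916

0.792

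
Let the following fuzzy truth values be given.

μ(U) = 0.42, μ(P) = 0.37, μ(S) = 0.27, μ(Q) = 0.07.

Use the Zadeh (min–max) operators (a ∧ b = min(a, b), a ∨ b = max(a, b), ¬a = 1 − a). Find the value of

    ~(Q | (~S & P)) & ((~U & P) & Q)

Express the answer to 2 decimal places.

~S = 1 − 0.27 = 0.73
~S & P = min(a, b) on (0.73, 0.37) = 0.37
Q | (~S & P) = max(a, b) on (0.07, 0.37) = 0.37
~(Q | (~S & P)) = 1 − 0.37 = 0.63
~U = 1 − 0.42 = 0.58
~U & P = min(a, b) on (0.58, 0.37) = 0.37
(~U & P) & Q = min(a, b) on (0.37, 0.07) = 0.07
~(Q | (~S & P)) & ((~U & P) & Q) = min(a, b) on (0.63, 0.07) = 0.07

0.07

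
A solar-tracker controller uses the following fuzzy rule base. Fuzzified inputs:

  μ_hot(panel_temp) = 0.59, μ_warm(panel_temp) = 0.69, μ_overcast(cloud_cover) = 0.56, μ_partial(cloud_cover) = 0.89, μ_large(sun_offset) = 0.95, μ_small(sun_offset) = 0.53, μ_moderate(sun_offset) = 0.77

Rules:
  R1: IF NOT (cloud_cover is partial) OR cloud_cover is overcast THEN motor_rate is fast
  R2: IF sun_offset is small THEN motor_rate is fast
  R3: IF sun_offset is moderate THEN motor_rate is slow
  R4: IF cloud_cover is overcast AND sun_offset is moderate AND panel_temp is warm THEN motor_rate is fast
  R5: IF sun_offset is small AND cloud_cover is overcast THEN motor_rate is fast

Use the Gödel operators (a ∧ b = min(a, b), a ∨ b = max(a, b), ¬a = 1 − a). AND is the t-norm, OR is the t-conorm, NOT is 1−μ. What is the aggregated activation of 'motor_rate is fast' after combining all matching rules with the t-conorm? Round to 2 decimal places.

0.56

R1: ¬partial=1−0.89=0.11, overcast=0.56; OR[max(a, b)] → w = 0.56
R2: small=0.53 → w = 0.53
R3: moderate=0.77 → w = 0.77
R4: overcast=0.56, moderate=0.77, warm=0.69; AND[min(a, b)] → w = 0.56
R5: small=0.53, overcast=0.56; AND[min(a, b)] → w = 0.53
Rules with consequent 'fast': {R1, R2, R4, R5} → strengths 0.56, 0.53, 0.56, 0.53
Aggregate via t-conorm [max(a, b)]: 0.56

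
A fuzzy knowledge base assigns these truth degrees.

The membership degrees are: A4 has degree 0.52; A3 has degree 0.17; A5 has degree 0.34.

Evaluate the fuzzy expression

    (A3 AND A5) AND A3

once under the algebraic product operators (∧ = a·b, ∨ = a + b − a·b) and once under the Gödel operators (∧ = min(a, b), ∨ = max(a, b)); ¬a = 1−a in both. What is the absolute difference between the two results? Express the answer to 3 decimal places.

Under algebraic product:
  A3 AND A5 = a·b on (0.1700, 0.3400) = 0.0578
  (A3 AND A5) AND A3 = a·b on (0.0578, 0.1700) = 0.0098
  → value = 0.0098
Under Gödel:
  A3 AND A5 = min(a, b) on (0.17, 0.34) = 0.17
  (A3 AND A5) AND A3 = min(a, b) on (0.17, 0.17) = 0.17
  → value = 0.1700
|0.0098 − 0.1700| = 0.160

0.160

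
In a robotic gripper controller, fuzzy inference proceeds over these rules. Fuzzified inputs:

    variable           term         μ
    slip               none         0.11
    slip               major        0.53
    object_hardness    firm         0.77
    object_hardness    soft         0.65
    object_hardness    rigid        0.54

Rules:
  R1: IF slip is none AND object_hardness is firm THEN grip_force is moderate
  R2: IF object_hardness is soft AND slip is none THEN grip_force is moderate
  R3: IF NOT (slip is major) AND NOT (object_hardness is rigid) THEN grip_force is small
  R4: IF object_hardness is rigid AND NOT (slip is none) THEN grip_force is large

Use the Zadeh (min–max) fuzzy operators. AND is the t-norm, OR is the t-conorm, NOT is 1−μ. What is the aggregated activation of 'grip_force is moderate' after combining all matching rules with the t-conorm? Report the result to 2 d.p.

0.11

R1: none=0.11, firm=0.77; AND[min(a, b)] → w = 0.11
R2: soft=0.65, none=0.11; AND[min(a, b)] → w = 0.11
R3: ¬major=1−0.53=0.47, ¬rigid=1−0.54=0.46; AND[min(a, b)] → w = 0.46
R4: rigid=0.54, ¬none=1−0.11=0.89; AND[min(a, b)] → w = 0.54
Rules with consequent 'moderate': {R1, R2} → strengths 0.11, 0.11
Aggregate via t-conorm [max(a, b)]: 0.11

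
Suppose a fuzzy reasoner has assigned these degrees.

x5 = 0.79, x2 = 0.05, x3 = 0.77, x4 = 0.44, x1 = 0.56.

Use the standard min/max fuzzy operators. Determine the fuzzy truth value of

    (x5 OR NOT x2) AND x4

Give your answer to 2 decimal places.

0.44

NOT x2 = 1 − 0.05 = 0.95
x5 OR NOT x2 = max(a, b) on (0.79, 0.95) = 0.95
(x5 OR NOT x2) AND x4 = min(a, b) on (0.95, 0.44) = 0.44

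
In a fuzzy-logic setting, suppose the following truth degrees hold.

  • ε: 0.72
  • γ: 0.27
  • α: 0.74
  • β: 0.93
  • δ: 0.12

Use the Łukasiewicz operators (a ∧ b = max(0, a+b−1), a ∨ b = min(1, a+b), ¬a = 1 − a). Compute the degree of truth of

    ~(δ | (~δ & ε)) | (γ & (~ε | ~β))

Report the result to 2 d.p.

0.28

~δ = 1 − 0.12 = 0.88
~δ & ε = max(0, a+b−1) on (0.88, 0.72) = 0.60
δ | (~δ & ε) = min(1, a+b) on (0.12, 0.60) = 0.72
~(δ | (~δ & ε)) = 1 − 0.72 = 0.28
~ε = 1 − 0.72 = 0.28
~β = 1 − 0.93 = 0.07
~ε | ~β = min(1, a+b) on (0.28, 0.07) = 0.35
γ & (~ε | ~β) = max(0, a+b−1) on (0.27, 0.35) = 0.00
~(δ | (~δ & ε)) | (γ & (~ε | ~β)) = min(1, a+b) on (0.28, 0.00) = 0.28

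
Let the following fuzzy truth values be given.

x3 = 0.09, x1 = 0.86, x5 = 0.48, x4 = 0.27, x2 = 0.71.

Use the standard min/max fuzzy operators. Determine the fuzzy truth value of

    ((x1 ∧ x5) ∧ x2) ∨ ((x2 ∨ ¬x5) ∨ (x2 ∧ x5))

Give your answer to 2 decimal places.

0.71

x1 ∧ x5 = min(a, b) on (0.86, 0.48) = 0.48
(x1 ∧ x5) ∧ x2 = min(a, b) on (0.48, 0.71) = 0.48
¬x5 = 1 − 0.48 = 0.52
x2 ∨ ¬x5 = max(a, b) on (0.71, 0.52) = 0.71
x2 ∧ x5 = min(a, b) on (0.71, 0.48) = 0.48
(x2 ∨ ¬x5) ∨ (x2 ∧ x5) = max(a, b) on (0.71, 0.48) = 0.71
((x1 ∧ x5) ∧ x2) ∨ ((x2 ∨ ¬x5) ∨ (x2 ∧ x5)) = max(a, b) on (0.48, 0.71) = 0.71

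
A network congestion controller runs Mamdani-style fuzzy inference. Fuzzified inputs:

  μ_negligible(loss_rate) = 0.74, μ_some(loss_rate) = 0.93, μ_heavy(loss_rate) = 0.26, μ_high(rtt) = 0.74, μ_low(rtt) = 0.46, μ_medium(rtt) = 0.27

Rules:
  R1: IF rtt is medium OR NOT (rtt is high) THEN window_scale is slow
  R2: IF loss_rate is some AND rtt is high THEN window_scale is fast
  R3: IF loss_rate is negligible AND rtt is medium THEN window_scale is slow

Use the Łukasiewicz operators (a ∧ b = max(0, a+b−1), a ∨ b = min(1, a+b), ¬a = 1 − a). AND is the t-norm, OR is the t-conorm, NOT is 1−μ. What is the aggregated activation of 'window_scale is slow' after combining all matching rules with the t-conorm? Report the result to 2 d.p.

R1: medium=0.27, ¬high=1−0.74=0.26; OR[min(1, a+b)] → w = 0.53
R2: some=0.93, high=0.74; AND[max(0, a+b−1)] → w = 0.67
R3: negligible=0.74, medium=0.27; AND[max(0, a+b−1)] → w = 0.01
Rules with consequent 'slow': {R1, R3} → strengths 0.53, 0.01
Aggregate via t-conorm [min(1, a+b)]: 0.54

0.54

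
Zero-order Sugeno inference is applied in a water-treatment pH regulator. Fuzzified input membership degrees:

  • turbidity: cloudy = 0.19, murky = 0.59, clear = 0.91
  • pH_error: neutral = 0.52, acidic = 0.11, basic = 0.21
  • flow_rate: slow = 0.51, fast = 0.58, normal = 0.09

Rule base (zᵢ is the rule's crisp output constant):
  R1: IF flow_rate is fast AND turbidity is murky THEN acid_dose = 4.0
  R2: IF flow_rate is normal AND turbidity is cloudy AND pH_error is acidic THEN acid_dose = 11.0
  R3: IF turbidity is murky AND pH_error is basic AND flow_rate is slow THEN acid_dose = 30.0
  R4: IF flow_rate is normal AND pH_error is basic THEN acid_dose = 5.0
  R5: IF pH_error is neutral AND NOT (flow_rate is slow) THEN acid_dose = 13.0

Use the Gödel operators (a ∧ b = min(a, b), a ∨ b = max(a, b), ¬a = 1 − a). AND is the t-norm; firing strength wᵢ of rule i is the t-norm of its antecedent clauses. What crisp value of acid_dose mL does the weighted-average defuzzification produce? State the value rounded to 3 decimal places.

11.253

R1 (z=4.0): fast=0.58, murky=0.59; AND[min(a, b)] → w = 0.58
R2 (z=11.0): normal=0.09, cloudy=0.19, acidic=0.11; AND[min(a, b)] → w = 0.09
R3 (z=30.0): murky=0.59, basic=0.21, slow=0.51; AND[min(a, b)] → w = 0.21
R4 (z=5.0): normal=0.09, basic=0.21; AND[min(a, b)] → w = 0.09
R5 (z=13.0): neutral=0.52, ¬slow=1−0.51=0.49; AND[min(a, b)] → w = 0.49
Weighted average = (0.58·4.0 + 0.09·11.0 + 0.21·30.0 + 0.09·5.0 + 0.49·13.0) / (0.58 + 0.09 + 0.21 + 0.09 + 0.49)
  = 16.4300 / 1.4600 = 11.253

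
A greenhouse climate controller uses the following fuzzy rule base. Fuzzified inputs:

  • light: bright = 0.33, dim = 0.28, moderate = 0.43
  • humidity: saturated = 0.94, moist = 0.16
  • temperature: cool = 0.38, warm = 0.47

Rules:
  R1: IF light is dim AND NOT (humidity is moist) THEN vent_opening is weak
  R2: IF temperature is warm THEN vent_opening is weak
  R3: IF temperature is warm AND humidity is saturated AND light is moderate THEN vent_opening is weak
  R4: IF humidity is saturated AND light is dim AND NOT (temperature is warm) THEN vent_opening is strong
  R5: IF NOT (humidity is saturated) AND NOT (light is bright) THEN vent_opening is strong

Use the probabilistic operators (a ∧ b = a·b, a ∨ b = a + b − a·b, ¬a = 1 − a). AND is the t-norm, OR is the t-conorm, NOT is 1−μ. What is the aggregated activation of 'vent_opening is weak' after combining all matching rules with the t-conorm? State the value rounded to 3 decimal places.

R1: dim=0.28, ¬moist=1−0.16=0.84; AND[a·b] → w = 0.2352
R2: warm=0.47 → w = 0.4700
R3: warm=0.47, saturated=0.94, moderate=0.43; AND[a·b] → w = 0.1900
R4: saturated=0.94, dim=0.28, ¬warm=1−0.47=0.53; AND[a·b] → w = 0.1395
R5: ¬saturated=1−0.94=0.06, ¬bright=1−0.33=0.67; AND[a·b] → w = 0.0402
Rules with consequent 'weak': {R1, R2, R3} → strengths 0.2352, 0.4700, 0.1900
Aggregate via t-conorm [a + b − a·b]: 0.6717

0.672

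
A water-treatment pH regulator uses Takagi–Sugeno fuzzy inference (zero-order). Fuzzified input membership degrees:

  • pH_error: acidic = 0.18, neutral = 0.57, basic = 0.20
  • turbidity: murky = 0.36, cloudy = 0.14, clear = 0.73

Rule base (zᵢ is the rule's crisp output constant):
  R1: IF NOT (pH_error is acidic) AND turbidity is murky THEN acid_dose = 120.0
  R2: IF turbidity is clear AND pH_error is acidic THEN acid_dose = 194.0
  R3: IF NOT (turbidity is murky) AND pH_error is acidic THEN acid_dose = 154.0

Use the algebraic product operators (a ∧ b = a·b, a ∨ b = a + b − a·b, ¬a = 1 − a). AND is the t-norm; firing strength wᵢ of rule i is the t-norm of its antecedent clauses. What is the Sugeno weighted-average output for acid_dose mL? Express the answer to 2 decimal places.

R1 (z=120.0): ¬acidic=1−0.18=0.82, murky=0.36; AND[a·b] → w = 0.2952
R2 (z=194.0): clear=0.73, acidic=0.18; AND[a·b] → w = 0.1314
R3 (z=154.0): ¬murky=1−0.36=0.64, acidic=0.18; AND[a·b] → w = 0.1152
Weighted average = (0.2952·120.0 + 0.1314·194.0 + 0.1152·154.0) / (0.2952 + 0.1314 + 0.1152)
  = 78.6564 / 0.5418 = 145.18

145.18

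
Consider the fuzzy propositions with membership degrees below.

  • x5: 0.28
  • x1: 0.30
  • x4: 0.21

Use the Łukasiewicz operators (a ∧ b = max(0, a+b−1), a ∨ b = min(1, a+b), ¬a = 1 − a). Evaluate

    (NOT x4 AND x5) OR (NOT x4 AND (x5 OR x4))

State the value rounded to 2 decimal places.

0.35

NOT x4 = 1 − 0.21 = 0.79
NOT x4 AND x5 = max(0, a+b−1) on (0.79, 0.28) = 0.07
NOT x4 = 1 − 0.21 = 0.79
x5 OR x4 = min(1, a+b) on (0.28, 0.21) = 0.49
NOT x4 AND (x5 OR x4) = max(0, a+b−1) on (0.79, 0.49) = 0.28
(NOT x4 AND x5) OR (NOT x4 AND (x5 OR x4)) = min(1, a+b) on (0.07, 0.28) = 0.35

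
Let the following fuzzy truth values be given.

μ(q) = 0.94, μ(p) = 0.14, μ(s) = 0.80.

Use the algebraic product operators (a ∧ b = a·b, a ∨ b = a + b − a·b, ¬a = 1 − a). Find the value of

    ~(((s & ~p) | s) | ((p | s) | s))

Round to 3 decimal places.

0.002

~p = 1 − 0.1400 = 0.8600
s & ~p = a·b on (0.8000, 0.8600) = 0.6880
(s & ~p) | s = a + b − a·b on (0.6880, 0.8000) = 0.9376
p | s = a + b − a·b on (0.1400, 0.8000) = 0.8280
(p | s) | s = a + b − a·b on (0.8280, 0.8000) = 0.9656
((s & ~p) | s) | ((p | s) | s) = a + b − a·b on (0.9376, 0.9656) = 0.9979
~(((s & ~p) | s) | ((p | s) | s)) = 1 − 0.9979 = 0.0021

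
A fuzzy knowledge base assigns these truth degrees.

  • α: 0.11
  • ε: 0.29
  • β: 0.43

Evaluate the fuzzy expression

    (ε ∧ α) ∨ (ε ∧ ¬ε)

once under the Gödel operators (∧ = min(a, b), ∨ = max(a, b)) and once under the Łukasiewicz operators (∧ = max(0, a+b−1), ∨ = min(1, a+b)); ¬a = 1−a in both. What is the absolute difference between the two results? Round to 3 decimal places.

0.290

Under Gödel:
  ε ∧ α = min(a, b) on (0.29, 0.11) = 0.11
  ¬ε = 1 − 0.29 = 0.71
  ε ∧ ¬ε = min(a, b) on (0.29, 0.71) = 0.29
  (ε ∧ α) ∨ (ε ∧ ¬ε) = max(a, b) on (0.11, 0.29) = 0.29
  → value = 0.2900
Under Łukasiewicz:
  ε ∧ α = max(0, a+b−1) on (0.29, 0.11) = 0.00
  ¬ε = 1 − 0.29 = 0.71
  ε ∧ ¬ε = max(0, a+b−1) on (0.29, 0.71) = 0.00
  (ε ∧ α) ∨ (ε ∧ ¬ε) = min(1, a+b) on (0.00, 0.00) = 0.00
  → value = 0.0000
|0.2900 − 0.0000| = 0.290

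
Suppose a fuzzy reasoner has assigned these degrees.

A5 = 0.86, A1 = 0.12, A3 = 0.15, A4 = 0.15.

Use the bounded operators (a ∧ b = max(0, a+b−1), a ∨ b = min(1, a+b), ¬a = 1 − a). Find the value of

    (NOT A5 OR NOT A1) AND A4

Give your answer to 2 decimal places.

NOT A5 = 1 − 0.86 = 0.14
NOT A1 = 1 − 0.12 = 0.88
NOT A5 OR NOT A1 = min(1, a+b) on (0.14, 0.88) = 1.00
(NOT A5 OR NOT A1) AND A4 = max(0, a+b−1) on (1.00, 0.15) = 0.15

0.15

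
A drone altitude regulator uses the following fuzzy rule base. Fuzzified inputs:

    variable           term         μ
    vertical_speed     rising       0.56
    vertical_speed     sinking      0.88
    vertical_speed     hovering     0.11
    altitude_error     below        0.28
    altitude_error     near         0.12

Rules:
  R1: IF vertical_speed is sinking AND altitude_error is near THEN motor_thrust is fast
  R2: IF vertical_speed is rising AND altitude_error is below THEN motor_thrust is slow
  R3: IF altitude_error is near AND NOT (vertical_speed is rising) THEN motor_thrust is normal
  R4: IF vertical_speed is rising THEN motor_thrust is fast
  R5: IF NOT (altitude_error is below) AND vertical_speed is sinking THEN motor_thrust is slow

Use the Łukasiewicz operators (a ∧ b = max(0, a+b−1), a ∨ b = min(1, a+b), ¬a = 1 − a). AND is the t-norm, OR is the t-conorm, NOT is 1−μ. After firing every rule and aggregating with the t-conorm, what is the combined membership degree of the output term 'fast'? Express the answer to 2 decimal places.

0.56

R1: sinking=0.88, near=0.12; AND[max(0, a+b−1)] → w = 0.00
R2: rising=0.56, below=0.28; AND[max(0, a+b−1)] → w = 0.00
R3: near=0.12, ¬rising=1−0.56=0.44; AND[max(0, a+b−1)] → w = 0.00
R4: rising=0.56 → w = 0.56
R5: ¬below=1−0.28=0.72, sinking=0.88; AND[max(0, a+b−1)] → w = 0.60
Rules with consequent 'fast': {R1, R4} → strengths 0.00, 0.56
Aggregate via t-conorm [min(1, a+b)]: 0.56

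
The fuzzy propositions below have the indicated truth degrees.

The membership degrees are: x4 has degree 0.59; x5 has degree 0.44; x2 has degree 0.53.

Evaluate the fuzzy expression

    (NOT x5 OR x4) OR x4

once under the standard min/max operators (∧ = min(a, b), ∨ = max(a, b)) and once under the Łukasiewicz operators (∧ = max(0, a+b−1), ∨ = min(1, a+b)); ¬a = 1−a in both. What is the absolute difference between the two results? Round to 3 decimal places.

Under standard min/max:
  NOT x5 = 1 − 0.44 = 0.56
  NOT x5 OR x4 = max(a, b) on (0.56, 0.59) = 0.59
  (NOT x5 OR x4) OR x4 = max(a, b) on (0.59, 0.59) = 0.59
  → value = 0.5900
Under Łukasiewicz:
  NOT x5 = 1 − 0.44 = 0.56
  NOT x5 OR x4 = min(1, a+b) on (0.56, 0.59) = 1.00
  (NOT x5 OR x4) OR x4 = min(1, a+b) on (1.00, 0.59) = 1.00
  → value = 1.0000
|0.5900 − 1.0000| = 0.410

0.410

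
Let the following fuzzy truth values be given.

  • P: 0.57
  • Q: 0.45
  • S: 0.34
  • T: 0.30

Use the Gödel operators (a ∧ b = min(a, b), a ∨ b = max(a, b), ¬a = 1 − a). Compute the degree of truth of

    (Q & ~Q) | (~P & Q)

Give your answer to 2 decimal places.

0.45

~Q = 1 − 0.45 = 0.55
Q & ~Q = min(a, b) on (0.45, 0.55) = 0.45
~P = 1 − 0.57 = 0.43
~P & Q = min(a, b) on (0.43, 0.45) = 0.43
(Q & ~Q) | (~P & Q) = max(a, b) on (0.45, 0.43) = 0.45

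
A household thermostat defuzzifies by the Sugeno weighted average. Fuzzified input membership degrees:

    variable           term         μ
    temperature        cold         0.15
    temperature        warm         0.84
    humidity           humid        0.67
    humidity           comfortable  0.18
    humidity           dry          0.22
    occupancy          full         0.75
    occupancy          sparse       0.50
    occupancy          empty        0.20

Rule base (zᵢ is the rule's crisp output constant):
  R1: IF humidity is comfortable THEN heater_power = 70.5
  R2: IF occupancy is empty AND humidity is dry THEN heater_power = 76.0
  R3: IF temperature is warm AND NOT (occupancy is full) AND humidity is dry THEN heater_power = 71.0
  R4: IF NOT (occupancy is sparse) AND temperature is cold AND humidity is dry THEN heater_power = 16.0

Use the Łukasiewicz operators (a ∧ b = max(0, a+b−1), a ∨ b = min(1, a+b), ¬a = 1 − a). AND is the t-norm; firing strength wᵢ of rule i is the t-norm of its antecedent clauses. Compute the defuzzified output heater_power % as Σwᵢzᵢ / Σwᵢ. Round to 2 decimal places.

70.50

R1 (z=70.5): comfortable=0.18 → w = 0.18
R2 (z=76.0): empty=0.20, dry=0.22; AND[max(0, a+b−1)] → w = 0.00
R3 (z=71.0): warm=0.84, ¬full=1−0.75=0.25, dry=0.22; AND[max(0, a+b−1)] → w = 0.00
R4 (z=16.0): ¬sparse=1−0.50=0.50, cold=0.15, dry=0.22; AND[max(0, a+b−1)] → w = 0.00
Weighted average = (0.18·70.5 + 0.00·76.0 + 0.00·71.0 + 0.00·16.0) / (0.18 + 0.00 + 0.00 + 0.00)
  = 12.6900 / 0.1800 = 70.50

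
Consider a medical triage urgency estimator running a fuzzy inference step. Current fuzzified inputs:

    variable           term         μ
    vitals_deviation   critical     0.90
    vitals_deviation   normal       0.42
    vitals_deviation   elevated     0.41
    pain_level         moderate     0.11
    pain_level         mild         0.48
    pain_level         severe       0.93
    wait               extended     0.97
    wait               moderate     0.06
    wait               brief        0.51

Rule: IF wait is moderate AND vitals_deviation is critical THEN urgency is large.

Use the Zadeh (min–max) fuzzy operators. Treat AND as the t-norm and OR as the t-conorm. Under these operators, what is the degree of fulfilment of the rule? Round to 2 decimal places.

firing strength: moderate=0.06, critical=0.90; AND[min(a, b)] → w = 0.06

0.06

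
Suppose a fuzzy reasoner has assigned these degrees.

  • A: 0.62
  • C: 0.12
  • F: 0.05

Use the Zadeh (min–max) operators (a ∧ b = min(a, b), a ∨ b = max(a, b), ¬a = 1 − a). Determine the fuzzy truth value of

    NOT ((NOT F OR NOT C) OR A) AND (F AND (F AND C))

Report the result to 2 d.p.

0.05

NOT F = 1 − 0.05 = 0.95
NOT C = 1 − 0.12 = 0.88
NOT F OR NOT C = max(a, b) on (0.95, 0.88) = 0.95
(NOT F OR NOT C) OR A = max(a, b) on (0.95, 0.62) = 0.95
NOT ((NOT F OR NOT C) OR A) = 1 − 0.95 = 0.05
F AND C = min(a, b) on (0.05, 0.12) = 0.05
F AND (F AND C) = min(a, b) on (0.05, 0.05) = 0.05
NOT ((NOT F OR NOT C) OR A) AND (F AND (F AND C)) = min(a, b) on (0.05, 0.05) = 0.05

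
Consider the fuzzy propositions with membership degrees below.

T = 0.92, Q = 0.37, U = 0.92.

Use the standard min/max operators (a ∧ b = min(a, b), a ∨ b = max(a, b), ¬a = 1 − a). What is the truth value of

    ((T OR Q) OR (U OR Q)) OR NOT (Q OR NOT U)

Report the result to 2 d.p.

0.92

T OR Q = max(a, b) on (0.92, 0.37) = 0.92
U OR Q = max(a, b) on (0.92, 0.37) = 0.92
(T OR Q) OR (U OR Q) = max(a, b) on (0.92, 0.92) = 0.92
NOT U = 1 − 0.92 = 0.08
Q OR NOT U = max(a, b) on (0.37, 0.08) = 0.37
NOT (Q OR NOT U) = 1 − 0.37 = 0.63
((T OR Q) OR (U OR Q)) OR NOT (Q OR NOT U) = max(a, b) on (0.92, 0.63) = 0.92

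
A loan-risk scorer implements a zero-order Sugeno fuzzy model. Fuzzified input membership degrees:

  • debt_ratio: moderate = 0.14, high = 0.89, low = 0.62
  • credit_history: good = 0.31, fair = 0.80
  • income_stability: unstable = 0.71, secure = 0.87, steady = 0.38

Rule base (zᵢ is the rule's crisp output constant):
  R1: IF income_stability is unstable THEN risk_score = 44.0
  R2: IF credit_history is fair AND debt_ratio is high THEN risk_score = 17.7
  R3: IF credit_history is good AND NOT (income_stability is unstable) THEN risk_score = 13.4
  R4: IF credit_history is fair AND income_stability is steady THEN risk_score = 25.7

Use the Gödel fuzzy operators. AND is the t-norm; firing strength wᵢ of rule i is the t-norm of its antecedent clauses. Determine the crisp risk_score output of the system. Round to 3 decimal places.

27.088

R1 (z=44.0): unstable=0.71 → w = 0.71
R2 (z=17.7): fair=0.80, high=0.89; AND[min(a, b)] → w = 0.80
R3 (z=13.4): good=0.31, ¬unstable=1−0.71=0.29; AND[min(a, b)] → w = 0.29
R4 (z=25.7): fair=0.80, steady=0.38; AND[min(a, b)] → w = 0.38
Weighted average = (0.71·44.0 + 0.80·17.7 + 0.29·13.4 + 0.38·25.7) / (0.71 + 0.80 + 0.29 + 0.38)
  = 59.0520 / 2.1800 = 27.088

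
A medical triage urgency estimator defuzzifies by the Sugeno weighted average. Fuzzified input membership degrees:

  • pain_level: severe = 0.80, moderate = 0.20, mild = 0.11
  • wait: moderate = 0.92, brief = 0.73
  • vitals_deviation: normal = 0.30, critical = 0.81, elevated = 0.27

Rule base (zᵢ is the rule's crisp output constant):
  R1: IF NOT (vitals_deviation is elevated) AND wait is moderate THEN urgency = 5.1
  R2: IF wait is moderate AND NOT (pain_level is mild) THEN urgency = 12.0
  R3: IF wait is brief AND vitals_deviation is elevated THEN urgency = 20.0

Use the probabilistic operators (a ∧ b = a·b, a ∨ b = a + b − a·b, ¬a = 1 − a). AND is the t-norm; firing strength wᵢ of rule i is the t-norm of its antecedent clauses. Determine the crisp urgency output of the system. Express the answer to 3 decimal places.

R1 (z=5.1): ¬elevated=1−0.27=0.73, moderate=0.92; AND[a·b] → w = 0.6716
R2 (z=12.0): moderate=0.92, ¬mild=1−0.11=0.89; AND[a·b] → w = 0.8188
R3 (z=20.0): brief=0.73, elevated=0.27; AND[a·b] → w = 0.1971
Weighted average = (0.6716·5.1 + 0.8188·12.0 + 0.1971·20.0) / (0.6716 + 0.8188 + 0.1971)
  = 17.1928 / 1.6875 = 10.188

10.188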